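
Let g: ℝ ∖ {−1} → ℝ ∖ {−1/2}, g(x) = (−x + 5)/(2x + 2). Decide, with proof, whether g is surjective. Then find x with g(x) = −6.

For any y ≠ −1/2, solving y(2x + 2) = −x + 5 for x gives a well-defined x ≠ −1. So g is surjective.
Solving g(x) = −6: cross-multiplying gives −x + 5 = −6(2x + 2), which rearranges to 11x = −17, so x = −17/11.

-17/11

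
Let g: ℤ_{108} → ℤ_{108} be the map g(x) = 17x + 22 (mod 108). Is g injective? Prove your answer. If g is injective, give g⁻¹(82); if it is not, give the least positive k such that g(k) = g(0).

48

If g(s) = g(t), then 17s ≡ 17t (mod 108). Because gcd(17, 108) = 1, we may cancel 17 to get s ≡ t (mod 108).
Therefore g is injective.
We now compute 17⁻¹ mod 108 explicitly. Euclid's algorithm: 108 = 6·17 + 6, 17 = 2·6 + 5, 6 = 1·5 + 1; back-substituting gives 1 = 89·17 − 14·108, so 17⁻¹ ≡ 89 (mod 108).
Since g is injective, we compute g⁻¹(82): solve 17x + 22 ≡ 82 (mod 108), i.e. 17x ≡ 60 (mod 108).
Multiplying by 17⁻¹ = 89 gives x ≡ 89·60 = 5340 = 49·108 + 48 ≡ 48 (mod 108).
Check: g(48) = 17·48 + 22 = 838 = 7·108 + 82 ≡ 82 (mod 108).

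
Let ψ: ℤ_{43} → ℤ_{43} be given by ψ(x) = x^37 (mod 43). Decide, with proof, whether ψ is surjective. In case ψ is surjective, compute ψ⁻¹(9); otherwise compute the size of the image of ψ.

Since 43 is prime, the nonzero elements of ℤ_{43} form a cyclic group of order 42.
As gcd(37, 42) = 1, raising to the 37th power is a bijection on this group: if s^37 ≡ t^37 then (st^{−1})^37 = 1, and the only element of order dividing gcd(37, 42) = 1 is 1, so s = t.
With ψ(0) = 0 this makes ψ injective on all of ℤ_{43}, hence bijective (finite equal-size domain and codomain). In particular ψ is surjective.
Since ψ is surjective, we find the preimage of 9. The inverse of x ↦ x^37 on (ℤ_{43})^× is x ↦ x^25, because 37·25 = 925 = 22·42 + 1 ≡ 1 (mod 42) and x^{42} = 1 for x ≠ 0 (Fermat). So ψ⁻¹(9) = 9^25 mod 43.
Repeated squaring mod 43: 9^1 ≡ 9, 9^2 ≡ 9² = 81 ≡ 38, 9^4 ≡ 38² = 1444 ≡ 25, 9^8 ≡ 25² = 625 ≡ 23, 9^16 ≡ 23² = 529 ≡ 13. Since 25 = 16 + 8 + 1, 9^25 ≡ 13·23·9: 13·23 = 299 ≡ 41, then 41·9 = 369 ≡ 25. So 9^25 ≡ 25 (mod 43).
Hence ψ⁻¹(9) = 25.

25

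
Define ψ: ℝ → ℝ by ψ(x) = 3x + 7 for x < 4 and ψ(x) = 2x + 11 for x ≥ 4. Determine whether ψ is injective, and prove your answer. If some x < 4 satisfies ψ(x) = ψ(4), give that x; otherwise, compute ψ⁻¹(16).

3

Both pieces are strictly increasing (slopes 3 and 2), so each is injective on its own interval.
The left piece maps (−∞, 4) onto (−∞, 19); the right piece maps [4, ∞) onto [19, ∞).
These images are disjoint, so no value is attained by both pieces. Hence ψ is injective.
Because the two images are disjoint, no x < 4 has ψ(x) = ψ(4), so we compute ψ⁻¹(16): 16 lies in (−∞, 19), so solve 3x + 7 = 16: x = (16 − 7)/3 = 3.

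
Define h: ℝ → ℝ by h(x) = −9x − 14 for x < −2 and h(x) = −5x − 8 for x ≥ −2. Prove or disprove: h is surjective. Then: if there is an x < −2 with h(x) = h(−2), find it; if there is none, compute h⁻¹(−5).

Both pieces are strictly decreasing (slopes −9 and −5), so each is injective on its own interval.
The left piece maps (−∞, −2) onto (4, ∞); the right piece maps [−2, ∞) onto (−∞, 2].
The union (4, ∞) ∪ (−∞, 2] omits the interval between 4 and 2; in particular 4 has no preimage. So h is not surjective.
Because the two images are disjoint, no x < −2 has h(x) = h(−2), so we compute h⁻¹(−5): −5 lies in (−∞, 2], so solve −5x − 8 = −5: x = (−5 + 8)/(−5) = −3/5.

-3/5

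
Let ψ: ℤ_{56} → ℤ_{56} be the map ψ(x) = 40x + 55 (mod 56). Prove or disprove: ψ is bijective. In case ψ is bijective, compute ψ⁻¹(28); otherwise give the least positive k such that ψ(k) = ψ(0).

We have gcd(40, 56) = 8 > 1. Taking x_1 = 0 and x_2 = 7: ψ(0) = 55 and ψ(7) = 40·7 + 55 = 335 ≡ 55 (mod 56).
So ψ(0) = ψ(7) while 0 ≠ 7, hence ψ is not injective, hence not bijective.
Since ψ is not bijective, we find the least positive k with ψ(k) = ψ(0): this means 40k ≡ 0 (mod 56), i.e. 56 ∣ 40k. Since gcd(40, 56) = 8, dividing through by 8 this holds exactly when 7 ∣ 5k, and as gcd(5, 7) = 1, exactly when 7 ∣ k.
The smallest positive such k is 7.

7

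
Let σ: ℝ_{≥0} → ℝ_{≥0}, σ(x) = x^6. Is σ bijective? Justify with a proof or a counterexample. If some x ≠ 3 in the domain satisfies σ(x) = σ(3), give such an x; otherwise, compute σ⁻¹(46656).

6

On ℝ_{≥0}, x ↦ x^6 is strictly increasing (injective) and for any y ∈ ℝ_{≥0} the 6th root y^{1/6} lies in ℝ_{≥0} (surjective). So σ is bijective.
Since x ↦ x^6 is strictly increasing on ℝ_{≥0}, it is injective there, so no x ≠ 3 in the domain has σ(x) = σ(3). We therefore compute σ⁻¹(46656) = 46656^{1/6} = 6 (indeed 6^6 = 46656).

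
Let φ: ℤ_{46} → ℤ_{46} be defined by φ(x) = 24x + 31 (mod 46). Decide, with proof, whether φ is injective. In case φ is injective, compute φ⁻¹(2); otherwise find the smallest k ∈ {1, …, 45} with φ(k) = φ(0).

23

By definition, injectivity means: for all s, t in the domain, φ(s) = φ(t) implies s = t.
We have gcd(24, 46) = 2 > 1. Taking s = 0 and t = 23: φ(0) = 31 and φ(23) = 24·23 + 31 = 583 ≡ 31 (mod 46).
So φ(0) = φ(23) while 0 ≠ 23, so φ is not injective.
Since φ is not injective, we find the least positive k with φ(k) = φ(0): this means 24k ≡ 0 (mod 46), i.e. 46 ∣ 24k. Since gcd(24, 46) = 2, dividing through by 2 this holds exactly when 23 ∣ 12k, and as gcd(12, 23) = 1, exactly when 23 ∣ k.
The smallest positive such k is 23.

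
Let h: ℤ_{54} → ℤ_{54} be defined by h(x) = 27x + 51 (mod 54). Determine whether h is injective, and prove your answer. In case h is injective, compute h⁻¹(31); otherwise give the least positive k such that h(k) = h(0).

2

Recall: injectivity means: for all x_1, x_2 in the domain, h(x_1) = h(x_2) implies x_1 = x_2.
We have gcd(27, 54) = 27 > 1. Taking x_1 = 0 and x_2 = 2: h(0) = 51 and h(2) = 27·2 + 51 = 105 ≡ 51 (mod 54).
So h(0) = h(2) while 0 ≠ 2, therefore h is not injective.
Since h is not injective, we find the least positive k with h(k) = h(0): this means 27k ≡ 0 (mod 54), i.e. 54 ∣ 27k. Since gcd(27, 54) = 27, dividing through by 27 this holds exactly when 2 ∣ k.
The smallest positive such k is 2.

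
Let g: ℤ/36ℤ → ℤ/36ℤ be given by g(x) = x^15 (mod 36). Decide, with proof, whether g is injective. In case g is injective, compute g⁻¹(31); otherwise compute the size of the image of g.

g(0) = 0^15 = 0.
g(6): Repeated squaring mod 36: 6^1 ≡ 6, 6^2 ≡ 6² = 36 ≡ 0, 6^4 ≡ 0² = 0, 6^8 ≡ 0² = 0. Since 15 = 8 + 4 + 2 + 1, 6^15 ≡ 0·0·0·6: 0·0 = 0, then 0·0 = 0, then 0·6 = 0. So 6^15 ≡ 0 (mod 36).
So g(0) = g(6) = 0 while 0 ≠ 6, thus g is not injective.
Since g is not injective, we determine |image(g)|. Computing x^15 mod 36 for each x (by repeated squaring, reducing mod 36 at every step), the values g(0), g(1), …, g(35) are: 0, 1, 8, 27, 28, 17, 0, 19, 8, 9, 28, 35, 0, 1, 8, 27, 28, 17, 0, 19, 8, 9, 28, 35, 0, 1, 8, 27, 28, 17, 0, 19, 8, 9, 28, 35.
The distinct values are {0, 1, 8, 9, 17, 19, 27, 28, 35}; there are 9 of them.

9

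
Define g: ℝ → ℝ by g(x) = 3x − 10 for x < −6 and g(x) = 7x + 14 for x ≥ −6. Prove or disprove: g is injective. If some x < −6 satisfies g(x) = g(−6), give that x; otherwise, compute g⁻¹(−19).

Both pieces are strictly increasing (slopes 3 and 7), so each is injective on its own interval.
The left piece maps (−∞, −6) onto (−∞, −28); the right piece maps [−6, ∞) onto [−28, ∞).
These images are disjoint, so no value is attained by both pieces. Thus g is injective.
Because the two images are disjoint, no x < −6 has g(x) = g(−6), so we compute g⁻¹(−19): −19 lies in [−28, ∞), so solve 7x + 14 = −19: x = (−19 − 14)/7 = −33/7.

-33/7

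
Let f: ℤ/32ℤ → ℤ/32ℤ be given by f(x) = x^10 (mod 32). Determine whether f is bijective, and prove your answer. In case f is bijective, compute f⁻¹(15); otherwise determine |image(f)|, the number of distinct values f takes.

5

f(0) = 0^10 = 0.
f(2): Repeated squaring mod 32: 2^1 ≡ 2, 2^2 ≡ 2² = 4, 2^4 ≡ 4² = 16, 2^8 ≡ 16² = 256 ≡ 0. Since 10 = 8 + 2, 2^10 ≡ 0·4: 0·4 = 0. So 2^10 ≡ 0 (mod 32).
So f(0) = f(2) = 0 while 0 ≠ 2, thus f is not injective, hence not bijective.
Since f is not bijective, we determine |image(f)|. Computing x^10 mod 32 for each x (by repeated squaring, reducing mod 32 at every step), the values f(0), f(1), …, f(31) are: 0, 1, 0, 9, 0, 25, 0, 17, 0, 17, 0, 25, 0, 9, 0, 1, 0, 1, 0, 9, 0, 25, 0, 17, 0, 17, 0, 25, 0, 9, 0, 1.
The distinct values are {0, 1, 9, 17, 25}; there are 5 of them.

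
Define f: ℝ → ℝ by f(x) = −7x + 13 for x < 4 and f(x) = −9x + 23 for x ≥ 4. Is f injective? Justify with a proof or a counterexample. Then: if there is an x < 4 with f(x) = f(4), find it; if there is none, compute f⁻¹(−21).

26/7

Both pieces are strictly decreasing (slopes −7 and −9), so each is injective on its own interval.
The left piece maps (−∞, 4) onto (−15, ∞); the right piece maps [4, ∞) onto (−∞, −13].
These images overlap. In particular f(4) = −13 (right piece), and solving −7x + 13 = −13 on the left piece gives x = 26/7 < 4.
So f(26/7) = f(4) with 26/7 ≠ 4, and f is not injective. This x = 26/7 is the requested value below 4.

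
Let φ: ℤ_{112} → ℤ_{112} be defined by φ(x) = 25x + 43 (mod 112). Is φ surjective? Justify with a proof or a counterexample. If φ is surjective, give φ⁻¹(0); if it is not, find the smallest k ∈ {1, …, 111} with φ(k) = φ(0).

61

Recall that surjectivity means every element of the codomain has a preimage under φ.
Since gcd(25, 112) = 1, 25 is invertible modulo 112. Euclid's algorithm: 112 = 4·25 + 12, 25 = 2·12 + 1; back-substituting gives 1 = 9·25 − 2·112, so 25⁻¹ ≡ 9 (mod 112).
For any y ∈ ℤ_{112}, x = 9(y − 43) mod 112 satisfies φ(x) = 25·9(y − 43) + 43 ≡ y (since 25·9 ≡ 1 mod 112). So every y has a preimage.
Thus φ is surjective.
Since φ is surjective, we compute φ⁻¹(0): solve 25x + 43 ≡ 0 (mod 112), i.e. 25x ≡ 69 (mod 112).
Multiplying by 25⁻¹ = 9 gives x ≡ 9·69 = 621 = 5·112 + 61 ≡ 61 (mod 112).
Check: φ(61) = 25·61 + 43 = 1568 = 14·112 + 0 ≡ 0 (mod 112).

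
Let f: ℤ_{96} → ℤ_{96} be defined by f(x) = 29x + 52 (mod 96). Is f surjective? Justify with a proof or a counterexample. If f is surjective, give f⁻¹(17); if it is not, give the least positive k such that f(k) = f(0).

65

Recall that f is surjective if every y in the codomain equals f(x) for some x in the domain.
Since gcd(29, 96) = 1, 29 is invertible modulo 96. Euclid's algorithm: 96 = 3·29 + 9, 29 = 3·9 + 2, 9 = 4·2 + 1; back-substituting gives 1 = 53·29 − 16·96, so 29⁻¹ ≡ 53 (mod 96).
Then y ↦ 53(y − 52) is a two-sided inverse to f, so every y ∈ ℤ_{96} has a preimage.
Hence f is surjective.
Since f is surjective, we compute f⁻¹(17): solve 29x + 52 ≡ 17 (mod 96), i.e. 29x ≡ 61 (mod 96).
Multiplying by 29⁻¹ = 53 gives x ≡ 53·61 = 3233 = 33·96 + 65 ≡ 65 (mod 96).
Check: f(65) = 29·65 + 52 = 1937 = 20·96 + 17 ≡ 17 (mod 96).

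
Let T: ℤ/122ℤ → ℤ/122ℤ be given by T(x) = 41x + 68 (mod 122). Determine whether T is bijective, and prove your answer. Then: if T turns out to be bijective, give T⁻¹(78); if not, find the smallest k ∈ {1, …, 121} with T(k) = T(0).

By definition, T is injective when T(u) = T(v) forces u = v.
Suppose T(u) = T(v) in ℤ/122ℤ. Then 41u + 68 ≡ 41v + 68 (mod 122), hence 41(u − v) ≡ 0 (mod 122).
Since gcd(41, 122) = 1, 41 is invertible modulo 122, so u − v ≡ 0 (mod 122), i.e. u = v.
We now compute 41⁻¹ mod 122 explicitly. Euclid's algorithm: 122 = 2·41 + 40, 41 = 1·40 + 1; back-substituting gives 1 = 3·41 − 1·122, so 41⁻¹ ≡ 3 (mod 122).
Then y ↦ 3(y − 68) is a two-sided inverse to T, so every y ∈ ℤ/122ℤ has a preimage.
So T is bijective.
Since T is bijective, we compute T⁻¹(78): solve 41x + 68 ≡ 78 (mod 122), i.e. 41x ≡ 10 (mod 122).
Multiplying by 41⁻¹ = 3 gives x ≡ 3·10 = 30 ≡ 30 (mod 122).
Check: T(30) = 41·30 + 68 = 1298 = 10·122 + 78 ≡ 78 (mod 122).

30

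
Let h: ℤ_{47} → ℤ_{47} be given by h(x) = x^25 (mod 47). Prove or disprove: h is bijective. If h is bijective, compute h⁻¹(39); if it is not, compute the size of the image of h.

33

Since 47 is prime, the nonzero elements of ℤ_{47} form a cyclic group of order 46.
As gcd(25, 46) = 1, raising to the 25th power is a bijection on this group: if x_1^25 ≡ x_2^25 then (x_1x_2^{−1})^25 = 1, and the only element of order dividing gcd(25, 46) = 1 is 1, so x_1 = x_2.
With h(0) = 0 this makes h injective on all of ℤ_{47}, hence bijective (finite equal-size domain and codomain). In particular h is bijective.
Since h is bijective, we find the preimage of 39. The inverse of x ↦ x^25 on (ℤ_{47})^× is x ↦ x^35, because 25·35 = 875 = 19·46 + 1 ≡ 1 (mod 46) and x^{46} = 1 for x ≠ 0 (Fermat). So h⁻¹(39) = 39^35 mod 47.
Repeated squaring mod 47: 39^1 ≡ 39, 39^2 ≡ 39² = 1521 ≡ 17, 39^4 ≡ 17² = 289 ≡ 7, 39^8 ≡ 7² = 49 ≡ 2, 39^16 ≡ 2² = 4, 39^32 ≡ 4² = 16. Since 35 = 32 + 2 + 1, 39^35 ≡ 16·17·39: 16·17 = 272 ≡ 37, then 37·39 = 1443 ≡ 33. So 39^35 ≡ 33 (mod 47).
Hence h⁻¹(39) = 33.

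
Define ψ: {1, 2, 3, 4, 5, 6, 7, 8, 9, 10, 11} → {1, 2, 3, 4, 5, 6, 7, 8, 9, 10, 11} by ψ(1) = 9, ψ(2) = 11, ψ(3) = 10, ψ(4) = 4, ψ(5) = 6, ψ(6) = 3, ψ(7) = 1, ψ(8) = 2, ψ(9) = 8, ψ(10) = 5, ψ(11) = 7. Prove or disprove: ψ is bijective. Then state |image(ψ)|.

11

The values 9, 11, 10, 4, 6, 3, 1, 2, 8, 5, 7 are a permutation of {1, 2, 3, 4, 5, 6, 7, 8, 9, 10, 11}: each element appears exactly once.
So ψ is injective and surjective, hence bijective.
The image of ψ is {1, 2, 3, 4, 5, 6, 7, 8, 9, 10, 11}, which has 11 elements.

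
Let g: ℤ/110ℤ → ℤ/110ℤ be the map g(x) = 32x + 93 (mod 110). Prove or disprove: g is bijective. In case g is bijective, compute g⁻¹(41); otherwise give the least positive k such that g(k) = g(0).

55

We have gcd(32, 110) = 2 > 1. Taking s = 0 and t = 55: g(0) = 93 and g(55) = 32·55 + 93 = 1853 ≡ 93 (mod 110).
So g(0) = g(55) while 0 ≠ 55, so g is not injective, hence not bijective.
Since g is not bijective, we find the least positive k with g(k) = g(0): this means 32k ≡ 0 (mod 110), i.e. 110 ∣ 32k. Since gcd(32, 110) = 2, dividing through by 2 this holds exactly when 55 ∣ 16k, and as gcd(16, 55) = 1, exactly when 55 ∣ k.
The smallest positive such k is 55.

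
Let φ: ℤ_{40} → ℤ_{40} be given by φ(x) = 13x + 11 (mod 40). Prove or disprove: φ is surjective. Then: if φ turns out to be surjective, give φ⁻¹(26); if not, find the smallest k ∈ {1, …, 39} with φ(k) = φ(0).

35

Since gcd(13, 40) = 1, 13 is invertible modulo 40. Euclid's algorithm: 40 = 3·13 + 1; back-substituting gives 1 = 37·13 − 12·40, so 13⁻¹ ≡ 37 (mod 40).
Then y ↦ 37(y − 11) is a two-sided inverse to φ, so every y ∈ ℤ_{40} has a preimage.
Therefore φ is surjective.
Since φ is surjective, we compute φ⁻¹(26): solve 13x + 11 ≡ 26 (mod 40), i.e. 13x ≡ 15 (mod 40).
Multiplying by 13⁻¹ = 37 gives x ≡ 37·15 = 555 = 13·40 + 35 ≡ 35 (mod 40).
Check: φ(35) = 13·35 + 11 = 466 = 11·40 + 26 ≡ 26 (mod 40).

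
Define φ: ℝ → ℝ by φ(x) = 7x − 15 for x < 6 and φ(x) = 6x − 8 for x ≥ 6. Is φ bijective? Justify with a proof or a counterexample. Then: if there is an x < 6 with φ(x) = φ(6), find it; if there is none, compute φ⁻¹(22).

37/7

Both pieces are strictly increasing (slopes 7 and 6), so each is injective on its own interval.
The left piece maps (−∞, 6) onto (−∞, 27); the right piece maps [6, ∞) onto [28, ∞).
The images leave a gap (27 has no preimage), so φ is not surjective, hence not bijective.
Because the two images are disjoint, no x < 6 has φ(x) = φ(6), so we compute φ⁻¹(22): 22 lies in (−∞, 27), so solve 7x − 15 = 22: x = (22 + 15)/7 = 37/7.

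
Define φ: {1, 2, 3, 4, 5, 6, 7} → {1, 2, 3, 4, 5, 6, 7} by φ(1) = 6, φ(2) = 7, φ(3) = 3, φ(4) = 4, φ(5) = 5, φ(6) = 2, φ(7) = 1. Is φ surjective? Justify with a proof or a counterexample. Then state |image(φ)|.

7

Every element of the codomain has a preimage: 1 = φ(7), 2 = φ(6), 3 = φ(3), 4 = φ(4), 5 = φ(5), 6 = φ(1), 7 = φ(2).
Therefore φ is surjective.
The image of φ is {1, 2, 3, 4, 5, 6, 7}, which has 7 elements.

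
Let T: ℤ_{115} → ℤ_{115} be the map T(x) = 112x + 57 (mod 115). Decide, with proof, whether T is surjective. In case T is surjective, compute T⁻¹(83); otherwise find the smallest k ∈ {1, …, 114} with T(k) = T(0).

68

Since gcd(112, 115) = 1, 112 is invertible modulo 115. Euclid's algorithm: 115 = 1·112 + 3, 112 = 37·3 + 1; back-substituting gives 1 = 38·112 − 37·115, so 112⁻¹ ≡ 38 (mod 115).
Then y ↦ 38(y − 57) is a two-sided inverse to T, so every y ∈ ℤ_{115} has a preimage.
Therefore T is surjective.
Since T is surjective, we compute T⁻¹(83): solve 112x + 57 ≡ 83 (mod 115), i.e. 112x ≡ 26 (mod 115).
Multiplying by 112⁻¹ = 38 gives x ≡ 38·26 = 988 = 8·115 + 68 ≡ 68 (mod 115).
Check: T(68) = 112·68 + 57 = 7673 = 66·115 + 83 ≡ 83 (mod 115).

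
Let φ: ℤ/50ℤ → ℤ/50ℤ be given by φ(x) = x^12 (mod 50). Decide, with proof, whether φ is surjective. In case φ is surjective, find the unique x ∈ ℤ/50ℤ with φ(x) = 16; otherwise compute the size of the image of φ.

φ(1) = 1^12 = 1.
φ(7): Repeated squaring mod 50: 7^1 ≡ 7, 7^2 ≡ 7² = 49, 7^4 ≡ 49² = 2401 ≡ 1, 7^8 ≡ 1² = 1. Since 12 = 8 + 4, 7^12 ≡ 1·1: 1·1 = 1. So 7^12 ≡ 1 (mod 50).
So φ(1) = φ(7) = 1 while 1 ≠ 7, so φ is not injective.
A non-injective map from the 50-element set ℤ/50ℤ to itself takes at most 49 distinct values, so it cannot be surjective. So φ is not surjective.
Since φ is not surjective, we determine |image(φ)|. Computing x^12 mod 50 for each x (by repeated squaring, reducing mod 50 at every step), the values φ(0), φ(1), …, φ(49) are: 0, 1, 46, 41, 16, 25, 36, 1, 36, 31, 0, 21, 6, 31, 46, 25, 6, 11, 26, 11, 0, 41, 16, 21, 26, 25, 26, 21, 16, 41, 0, 11, 26, 11, 6, 25, 46, 31, 6, 21, 0, 31, 36, 1, 36, 25, 16, 41, 46, 1.
The distinct values are {0, 1, 6, 11, 16, 21, 25, 26, 31, 36, 41, 46}; there are 12 of them.

12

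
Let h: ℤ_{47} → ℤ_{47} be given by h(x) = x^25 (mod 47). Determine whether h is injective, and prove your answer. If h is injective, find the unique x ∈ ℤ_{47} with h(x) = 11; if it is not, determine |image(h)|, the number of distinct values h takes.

41

Since 47 is prime, the nonzero elements of ℤ_{47} form a cyclic group of order 46.
As gcd(25, 46) = 1, raising to the 25th power is a bijection on this group: if u^25 ≡ v^25 then (uv^{−1})^25 = 1, and the only element of order dividing gcd(25, 46) = 1 is 1, so u = v.
With h(0) = 0 this makes h injective on all of ℤ_{47}, hence bijective (finite equal-size domain and codomain). In particular h is injective.
Since h is injective, we find the preimage of 11. The inverse of x ↦ x^25 on (ℤ_{47})^× is x ↦ x^35, because 25·35 = 875 = 19·46 + 1 ≡ 1 (mod 46) and x^{46} = 1 for x ≠ 0 (Fermat). So h⁻¹(11) = 11^35 mod 47.
Repeated squaring mod 47: 11^1 ≡ 11, 11^2 ≡ 11² = 121 ≡ 27, 11^4 ≡ 27² = 729 ≡ 24, 11^8 ≡ 24² = 576 ≡ 12, 11^16 ≡ 12² = 144 ≡ 3, 11^32 ≡ 3² = 9. Since 35 = 32 + 2 + 1, 11^35 ≡ 9·27·11: 9·27 = 243 ≡ 8, then 8·11 = 88 ≡ 41. So 11^35 ≡ 41 (mod 47).
Hence h⁻¹(11) = 41.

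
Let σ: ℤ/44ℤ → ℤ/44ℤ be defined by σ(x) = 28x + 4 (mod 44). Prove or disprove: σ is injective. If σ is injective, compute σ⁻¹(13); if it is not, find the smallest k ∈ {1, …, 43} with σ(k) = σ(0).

11

We have gcd(28, 44) = 4 > 1. Taking s = 0 and t = 11: σ(0) = 4 and σ(11) = 28·11 + 4 = 312 ≡ 4 (mod 44).
So σ(0) = σ(11) while 0 ≠ 11, thus σ is not injective.
Since σ is not injective, we find the least positive k with σ(k) = σ(0): this means 28k ≡ 0 (mod 44), i.e. 44 ∣ 28k. Since gcd(28, 44) = 4, dividing through by 4 this holds exactly when 11 ∣ 7k, and as gcd(7, 11) = 1, exactly when 11 ∣ k.
The smallest positive such k is 11.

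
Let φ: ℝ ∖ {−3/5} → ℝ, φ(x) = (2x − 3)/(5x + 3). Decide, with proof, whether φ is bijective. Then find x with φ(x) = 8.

If φ(x) = 2/5, cross-multiplying gives 5(2x − 3) = 2(5x + 3), which simplifies to −15 = 6 — false.  So 2/5 has no preimage and φ is not surjective.
Therefore φ is not bijective.
Solving φ(x) = 8: cross-multiplying gives 2x − 3 = 8(5x + 3), which rearranges to −38x = 27, so x = −27/38.

-27/38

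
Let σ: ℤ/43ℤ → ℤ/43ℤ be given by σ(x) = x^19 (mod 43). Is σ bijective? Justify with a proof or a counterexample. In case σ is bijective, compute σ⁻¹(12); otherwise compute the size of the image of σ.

5

Since 43 is prime, the nonzero elements of ℤ/43ℤ form a cyclic group of order 42.
As gcd(19, 42) = 1, raising to the 19th power is a bijection on this group: if x_1^19 ≡ x_2^19 then (x_1x_2^{−1})^19 = 1, and the only element of order dividing gcd(19, 42) = 1 is 1, so x_1 = x_2.
With σ(0) = 0 this makes σ injective on all of ℤ/43ℤ, hence bijective (finite equal-size domain and codomain). In particular σ is bijective.
Since σ is bijective, we find the preimage of 12. The inverse of x ↦ x^19 on (ℤ/43ℤ)^× is x ↦ x^31, because 19·31 = 589 = 14·42 + 1 ≡ 1 (mod 42) and x^{42} = 1 for x ≠ 0 (Fermat). So σ⁻¹(12) = 12^31 mod 43.
Repeated squaring mod 43: 12^1 ≡ 12, 12^2 ≡ 12² = 144 ≡ 15, 12^4 ≡ 15² = 225 ≡ 10, 12^8 ≡ 10² = 100 ≡ 14, 12^16 ≡ 14² = 196 ≡ 24. Since 31 = 16 + 8 + 4 + 2 + 1, 12^31 ≡ 24·14·10·15·12: 24·14 = 336 ≡ 35, then 35·10 = 350 ≡ 6, then 6·15 = 90 ≡ 4, then 4·12 = 48 ≡ 5. So 12^31 ≡ 5 (mod 43).
Hence σ⁻¹(12) = 5.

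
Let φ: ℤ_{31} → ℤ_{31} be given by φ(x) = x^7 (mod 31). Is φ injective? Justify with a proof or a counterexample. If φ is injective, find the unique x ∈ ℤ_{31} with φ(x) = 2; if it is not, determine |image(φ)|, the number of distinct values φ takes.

8

Since 31 is prime, the nonzero elements of ℤ_{31} form a cyclic group of order 30.
As gcd(7, 30) = 1, raising to the 7th power is a bijection on this group: if u^7 ≡ v^7 then (uv^{−1})^7 = 1, and the only element of order dividing gcd(7, 30) = 1 is 1, so u = v.
With φ(0) = 0 this makes φ injective on all of ℤ_{31}, hence bijective (finite equal-size domain and codomain). In particular φ is injective.
Since φ is injective, we find the preimage of 2. The inverse of x ↦ x^7 on (ℤ_{31})^× is x ↦ x^13, because 7·13 = 91 = 3·30 + 1 ≡ 1 (mod 30) and x^{30} = 1 for x ≠ 0 (Fermat). So φ⁻¹(2) = 2^13 mod 31.
Repeated squaring mod 31: 2^1 ≡ 2, 2^2 ≡ 2² = 4, 2^4 ≡ 4² = 16, 2^8 ≡ 16² = 256 ≡ 8. Since 13 = 8 + 4 + 1, 2^13 ≡ 8·16·2: 8·16 = 128 ≡ 4, then 4·2 = 8. So 2^13 ≡ 8 (mod 31).
Hence φ⁻¹(2) = 8.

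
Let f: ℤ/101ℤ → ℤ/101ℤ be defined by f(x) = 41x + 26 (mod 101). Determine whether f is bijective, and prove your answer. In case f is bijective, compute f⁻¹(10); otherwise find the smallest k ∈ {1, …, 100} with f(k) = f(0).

7

Recall: f is injective when f(a) = f(b) forces a = b.
Suppose f(a) = f(b) in ℤ/101ℤ. Then 41a + 26 ≡ 41b + 26 (mod 101), thus 41(a − b) ≡ 0 (mod 101).
Since gcd(41, 101) = 1, 41 is invertible modulo 101, therefore a − b ≡ 0 (mod 101), i.e. a = b.
We now compute 41⁻¹ mod 101 explicitly. Euclid's algorithm: 101 = 2·41 + 19, 41 = 2·19 + 3, 19 = 6·3 + 1; back-substituting gives 1 = 69·41 − 28·101, so 41⁻¹ ≡ 69 (mod 101).
Then y ↦ 69(y − 26) is a two-sided inverse to f, so every y ∈ ℤ/101ℤ has a preimage.
Hence f is bijective.
Since f is bijective, we find f⁻¹(10): we need 41x ≡ 10 − 26 ≡ 85 (mod 101). Using 41⁻¹ = 69: x ≡ 69·85 = 5865 = 58·101 + 7, so x = 7.
Check: f(7) = 41·7 + 26 = 313 = 3·101 + 10 ≡ 10 (mod 101).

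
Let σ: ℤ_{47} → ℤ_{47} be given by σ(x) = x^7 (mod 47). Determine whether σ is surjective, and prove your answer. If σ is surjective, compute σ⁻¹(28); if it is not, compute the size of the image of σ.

Since 47 is prime, the nonzero elements of ℤ_{47} form a cyclic group of order 46.
As gcd(7, 46) = 1, raising to the 7th power is a bijection on this group: if u^7 ≡ v^7 then (uv^{−1})^7 = 1, and the only element of order dividing gcd(7, 46) = 1 is 1, so u = v.
With σ(0) = 0 this makes σ injective on all of ℤ_{47}, hence bijective (finite equal-size domain and codomain). In particular σ is surjective.
Since σ is surjective, we find the preimage of 28. The inverse of x ↦ x^7 on (ℤ_{47})^× is x ↦ x^33, because 7·33 = 231 = 5·46 + 1 ≡ 1 (mod 46) and x^{46} = 1 for x ≠ 0 (Fermat). So σ⁻¹(28) = 28^33 mod 47.
Repeated squaring mod 47: 28^1 ≡ 28, 28^2 ≡ 28² = 784 ≡ 32, 28^4 ≡ 32² = 1024 ≡ 37, 28^8 ≡ 37² = 1369 ≡ 6, 28^16 ≡ 6² = 36, 28^32 ≡ 36² = 1296 ≡ 27. Since 33 = 32 + 1, 28^33 ≡ 27·28: 27·28 = 756 ≡ 4. So 28^33 ≡ 4 (mod 47).
Hence σ⁻¹(28) = 4.

4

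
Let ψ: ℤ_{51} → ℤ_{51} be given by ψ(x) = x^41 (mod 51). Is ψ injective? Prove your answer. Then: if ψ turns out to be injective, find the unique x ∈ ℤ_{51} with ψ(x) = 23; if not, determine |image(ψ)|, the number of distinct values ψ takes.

Computing x^41 mod 51 for each x (by repeated squaring, reducing mod 51 at every step), the values ψ(0), ψ(1), …, ψ(50) are: 0, 1, 2, 48, 4, 29, 45, 10, 8, 9, 7, 23, 39, 13, 20, 15, 16, 17, 18, 19, 14, 21, 46, 11, 27, 25, 26, 24, 40, 5, 30, 37, 32, 33, 34, 35, 36, 31, 38, 12, 28, 44, 42, 43, 41, 6, 22, 47, 3, 49, 50.
Every element of ℤ_{51} appears exactly once in this list, so ψ is a bijection, and in particular injective.
Since ψ is injective, we read off the preimage of 23 from the same table: ψ(11) = 23, so ψ⁻¹(23) = 11.

11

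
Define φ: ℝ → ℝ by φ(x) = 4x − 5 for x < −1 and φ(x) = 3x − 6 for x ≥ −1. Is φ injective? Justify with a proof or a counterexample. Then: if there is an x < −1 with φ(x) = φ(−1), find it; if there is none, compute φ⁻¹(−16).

-11/4

Both pieces are strictly increasing (slopes 4 and 3), so each is injective on its own interval.
The left piece maps (−∞, −1) onto (−∞, −9); the right piece maps [−1, ∞) onto [−9, ∞).
These images are disjoint, so no value is attained by both pieces. Hence φ is injective.
Because the two images are disjoint, no x < −1 has φ(x) = φ(−1), so we compute φ⁻¹(−16): −16 lies in (−∞, −9), so solve 4x − 5 = −16: x = (−16 + 5)/4 = −11/4.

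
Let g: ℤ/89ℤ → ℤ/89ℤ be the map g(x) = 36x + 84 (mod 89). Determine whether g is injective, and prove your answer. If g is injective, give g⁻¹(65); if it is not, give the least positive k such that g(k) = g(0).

86

By definition, g is injective if g(s) = g(t) implies s = t.
If g(s) = g(t), then 36s ≡ 36t (mod 89). Because gcd(36, 89) = 1, we may cancel 36 to get s ≡ t (mod 89).
Thus g is injective.
We now compute 36⁻¹ mod 89 explicitly. Euclid's algorithm: 89 = 2·36 + 17, 36 = 2·17 + 2, 17 = 8·2 + 1; back-substituting gives 1 = 47·36 − 19·89, so 36⁻¹ ≡ 47 (mod 89).
Since g is injective, we compute g⁻¹(65): solve 36x + 84 ≡ 65 (mod 89), i.e. 36x ≡ 70 (mod 89).
Multiplying by 36⁻¹ = 47 gives x ≡ 47·70 = 3290 = 36·89 + 86 ≡ 86 (mod 89).
Check: g(86) = 36·86 + 84 = 3180 = 35·89 + 65 ≡ 65 (mod 89).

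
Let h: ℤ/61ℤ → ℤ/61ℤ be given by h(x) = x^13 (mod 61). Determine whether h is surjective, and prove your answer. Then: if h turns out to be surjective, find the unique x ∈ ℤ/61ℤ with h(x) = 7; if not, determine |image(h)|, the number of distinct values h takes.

18

Since 61 is prime, the nonzero elements of ℤ/61ℤ form a cyclic group of order 60.
As gcd(13, 60) = 1, raising to the 13th power is a bijection on this group: if a^13 ≡ b^13 then (ab^{−1})^13 = 1, and the only element of order dividing gcd(13, 60) = 1 is 1, so a = b.
With h(0) = 0 this makes h injective on all of ℤ/61ℤ, hence bijective (finite equal-size domain and codomain). In particular h is surjective.
Since h is surjective, we find the preimage of 7. The inverse of x ↦ x^13 on (ℤ/61ℤ)^× is x ↦ x^37, because 13·37 = 481 = 8·60 + 1 ≡ 1 (mod 60) and x^{60} = 1 for x ≠ 0 (Fermat). So h⁻¹(7) = 7^37 mod 61.
Repeated squaring mod 61: 7^1 ≡ 7, 7^2 ≡ 7² = 49, 7^4 ≡ 49² = 2401 ≡ 22, 7^8 ≡ 22² = 484 ≡ 57, 7^16 ≡ 57² = 3249 ≡ 16, 7^32 ≡ 16² = 256 ≡ 12. Since 37 = 32 + 4 + 1, 7^37 ≡ 12·22·7: 12·22 = 264 ≡ 20, then 20·7 = 140 ≡ 18. So 7^37 ≡ 18 (mod 61).
Hence h⁻¹(7) = 18.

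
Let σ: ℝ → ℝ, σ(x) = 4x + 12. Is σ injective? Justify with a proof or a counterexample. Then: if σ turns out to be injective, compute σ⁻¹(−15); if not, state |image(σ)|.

By definition, σ is injective if σ(a) = σ(b) implies a = b.
Suppose σ(a) = σ(b). Then 4a + 12 = 4b + 12, therefore 4a = 4b, hence a = b.
Therefore σ is injective.
Since σ is injective, we compute σ⁻¹(−15) = (−15 − 12)/4 = −27/4.

-27/4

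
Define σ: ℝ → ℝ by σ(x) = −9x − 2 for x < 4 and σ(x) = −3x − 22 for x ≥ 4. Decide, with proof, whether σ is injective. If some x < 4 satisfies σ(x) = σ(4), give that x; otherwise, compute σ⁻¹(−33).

32/9

Both pieces are strictly decreasing (slopes −9 and −3), so each is injective on its own interval.
The left piece maps (−∞, 4) onto (−38, ∞); the right piece maps [4, ∞) onto (−∞, −34].
These images overlap. In particular σ(4) = −34 (right piece), and solving −9x − 2 = −34 on the left piece gives x = 32/9 < 4.
So σ(32/9) = σ(4) with 32/9 ≠ 4, and σ is not injective. This x = 32/9 is the requested value below 4.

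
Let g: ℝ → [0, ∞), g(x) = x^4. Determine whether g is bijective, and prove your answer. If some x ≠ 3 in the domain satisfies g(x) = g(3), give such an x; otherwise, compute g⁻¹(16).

g(3) = 81 = (−3)^4 = g(−3) (since 4 is even), with 3 ≠ −3. So g is not injective, hence not bijective.
For the follow-up, such an x exists: taking x = −3 ∈ ℝ gives g(−3) = 81 = g(3) with −3 ≠ 3.

-3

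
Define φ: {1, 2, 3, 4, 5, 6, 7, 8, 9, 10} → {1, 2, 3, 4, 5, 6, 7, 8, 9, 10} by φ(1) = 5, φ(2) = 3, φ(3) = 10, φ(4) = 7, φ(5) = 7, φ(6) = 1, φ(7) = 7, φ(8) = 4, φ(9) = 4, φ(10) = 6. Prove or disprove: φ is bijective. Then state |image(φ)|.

7

φ(4) = 7 = φ(5) with 4 ≠ 5, so φ is not injective, hence not bijective.
The image of φ is {1, 3, 4, 5, 6, 7, 10}, which has 7 elements.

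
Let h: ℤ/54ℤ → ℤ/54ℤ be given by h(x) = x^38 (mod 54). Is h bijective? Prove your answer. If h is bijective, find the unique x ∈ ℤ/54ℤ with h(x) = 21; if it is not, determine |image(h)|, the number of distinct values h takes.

20

h(0) = 0^38 = 0.
h(6): Repeated squaring mod 54: 6^1 ≡ 6, 6^2 ≡ 6² = 36, 6^4 ≡ 36² = 1296 ≡ 0, 6^8 ≡ 0² = 0, 6^16 ≡ 0² = 0, 6^32 ≡ 0² = 0. Since 38 = 32 + 4 + 2, 6^38 ≡ 0·0·36: 0·0 = 0, then 0·36 = 0. So 6^38 ≡ 0 (mod 54).
So h(0) = h(6) = 0 while 0 ≠ 6, thus h is not injective, hence not bijective.
Since h is not bijective, we determine |image(h)|. Computing x^38 mod 54 for each x (by repeated squaring, reducing mod 54 at every step), the values h(0), h(1), …, h(53) are: 0, 1, 4, 27, 16, 25, 0, 49, 10, 27, 46, 13, 0, 7, 34, 27, 40, 19, 0, 37, 22, 27, 52, 43, 0, 31, 28, 27, 28, 31, 0, 43, 52, 27, 22, 37, 0, 19, 40, 27, 34, 7, 0, 13, 46, 27, 10, 49, 0, 25, 16, 27, 4, 1.
The distinct values are {0, 1, 4, 7, 10, 13, 16, 19, 22, 25, 27, 28, 31, 34, 37, 40, 43, 46, 49, 52}; there are 20 of them.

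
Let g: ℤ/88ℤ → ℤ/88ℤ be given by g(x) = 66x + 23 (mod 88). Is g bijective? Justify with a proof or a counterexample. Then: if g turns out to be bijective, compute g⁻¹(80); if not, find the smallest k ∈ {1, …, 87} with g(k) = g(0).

4

By definition, g is injective if g(x_1) = g(x_2) implies x_1 = x_2.
We have gcd(66, 88) = 22 > 1. Taking x_1 = 0 and x_2 = 4: g(0) = 23 and g(4) = 66·4 + 23 = 287 ≡ 23 (mod 88).
So g(0) = g(4) while 0 ≠ 4, thus g is not injective, hence not bijective.
Since g is not bijective, we find the least positive k with g(k) = g(0): this means 66k ≡ 0 (mod 88), i.e. 88 ∣ 66k. Since gcd(66, 88) = 22, dividing through by 22 this holds exactly when 4 ∣ 3k, and as gcd(3, 4) = 1, exactly when 4 ∣ k.
The smallest positive such k is 4.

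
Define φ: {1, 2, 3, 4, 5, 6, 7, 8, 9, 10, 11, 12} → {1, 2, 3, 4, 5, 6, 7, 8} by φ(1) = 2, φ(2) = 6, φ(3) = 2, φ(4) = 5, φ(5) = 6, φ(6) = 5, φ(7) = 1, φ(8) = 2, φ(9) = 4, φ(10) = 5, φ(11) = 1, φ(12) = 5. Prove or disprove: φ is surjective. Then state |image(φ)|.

No element maps to 3, so φ is not surjective.
The image of φ is {1, 2, 4, 5, 6}, which has 5 elements.

5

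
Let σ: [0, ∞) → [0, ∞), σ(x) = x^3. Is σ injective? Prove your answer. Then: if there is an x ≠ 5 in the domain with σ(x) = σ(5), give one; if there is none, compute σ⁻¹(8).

2

On [0, ∞), x ↦ x^3 is strictly increasing, so σ(s) = σ(t) forces s = t. Therefore σ is injective.
Since x ↦ x^3 is strictly increasing on [0, ∞), it is injective there, so no x ≠ 5 in the domain has σ(x) = σ(5). We therefore compute σ⁻¹(8) = 8^{1/3} = 2 (indeed 2^3 = 8).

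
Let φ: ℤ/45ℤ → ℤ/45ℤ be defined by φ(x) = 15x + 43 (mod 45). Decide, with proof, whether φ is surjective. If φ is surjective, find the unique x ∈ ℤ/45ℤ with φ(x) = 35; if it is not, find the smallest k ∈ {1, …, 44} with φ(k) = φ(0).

Since gcd(15, 45) = 15, we have 15x ≡ 0 (mod 15) for all x, so φ(x) ≡ 13 (mod 15).
But 0 ≢ 13 (mod 15), so 0 ∈ ℤ/45ℤ has no preimage. Thus φ is not surjective.
Since φ is not surjective, we find the least positive k with φ(k) = φ(0): this means 15k ≡ 0 (mod 45), i.e. 45 ∣ 15k. Since gcd(15, 45) = 15, dividing through by 15 this holds exactly when 3 ∣ k.
The smallest positive such k is 3.

3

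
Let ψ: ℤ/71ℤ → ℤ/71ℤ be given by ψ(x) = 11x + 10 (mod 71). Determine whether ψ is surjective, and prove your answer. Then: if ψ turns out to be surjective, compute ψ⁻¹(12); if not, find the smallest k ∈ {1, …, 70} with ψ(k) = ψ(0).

26

Since gcd(11, 71) = 1, 11 is invertible modulo 71. Euclid's algorithm: 71 = 6·11 + 5, 11 = 2·5 + 1; back-substituting gives 1 = 13·11 − 2·71, so 11⁻¹ ≡ 13 (mod 71).
For any y ∈ ℤ/71ℤ, x = 13(y − 10) mod 71 satisfies ψ(x) = 11·13(y − 10) + 10 ≡ y (since 11·13 ≡ 1 mod 71). So every y has a preimage.
Thus ψ is surjective.
Since ψ is surjective, we find ψ⁻¹(12): we need 11x ≡ 12 − 10 ≡ 2 (mod 71). Using 11⁻¹ = 13: x ≡ 13·2 = 26, so x = 26.
Check: ψ(26) = 11·26 + 10 = 296 = 4·71 + 12 ≡ 12 (mod 71).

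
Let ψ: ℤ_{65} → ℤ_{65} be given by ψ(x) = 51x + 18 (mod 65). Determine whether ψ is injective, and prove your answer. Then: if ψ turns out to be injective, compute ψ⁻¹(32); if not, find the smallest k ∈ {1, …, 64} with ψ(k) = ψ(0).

Suppose ψ(a) = ψ(b) in ℤ_{65}. Then 51a + 18 ≡ 51b + 18 (mod 65), so 51(a − b) ≡ 0 (mod 65).
Since gcd(51, 65) = 1, 51 is invertible modulo 65, therefore a − b ≡ 0 (mod 65), i.e. a = b.
Hence ψ is injective.
We now compute 51⁻¹ mod 65 explicitly. Euclid's algorithm: 65 = 1·51 + 14, 51 = 3·14 + 9, 14 = 1·9 + 5, 9 = 1·5 + 4, 5 = 1·4 + 1; back-substituting gives 1 = 51·51 − 40·65, so 51⁻¹ ≡ 51 (mod 65).
Since ψ is injective, we find ψ⁻¹(32): we need 51x ≡ 32 − 18 ≡ 14 (mod 65). Using 51⁻¹ = 51: x ≡ 51·14 = 714 = 10·65 + 64, so x = 64.
Check: ψ(64) = 51·64 + 18 = 3282 = 50·65 + 32 ≡ 32 (mod 65).

64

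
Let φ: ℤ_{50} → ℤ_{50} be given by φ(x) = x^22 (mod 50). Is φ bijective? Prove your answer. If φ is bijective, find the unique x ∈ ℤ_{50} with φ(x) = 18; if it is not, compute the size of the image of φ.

φ(0) = 0^22 = 0.
φ(10): Repeated squaring mod 50: 10^1 ≡ 10, 10^2 ≡ 10² = 100 ≡ 0, 10^4 ≡ 0² = 0, 10^8 ≡ 0² = 0, 10^16 ≡ 0² = 0. Since 22 = 16 + 4 + 2, 10^22 ≡ 0·0·0: 0·0 = 0, then 0·0 = 0. So 10^22 ≡ 0 (mod 50).
So φ(0) = φ(10) = 0 while 0 ≠ 10, thus φ is not injective, hence not bijective.
Since φ is not bijective, we determine |image(φ)|. Computing x^22 mod 50 for each x (by repeated squaring, reducing mod 50 at every step), the values φ(0), φ(1), …, φ(49) are: 0, 1, 4, 9, 16, 25, 36, 49, 14, 31, 0, 21, 44, 19, 46, 25, 6, 39, 24, 11, 0, 41, 34, 29, 26, 25, 26, 29, 34, 41, 0, 11, 24, 39, 6, 25, 46, 19, 44, 21, 0, 31, 14, 49, 36, 25, 16, 9, 4, 1.
The distinct values are {0, 1, 4, 6, 9, 11, 14, 16, 19, 21, 24, 25, 26, 29, 31, 34, 36, 39, 41, 44, 46, 49}; there are 22 of them.

22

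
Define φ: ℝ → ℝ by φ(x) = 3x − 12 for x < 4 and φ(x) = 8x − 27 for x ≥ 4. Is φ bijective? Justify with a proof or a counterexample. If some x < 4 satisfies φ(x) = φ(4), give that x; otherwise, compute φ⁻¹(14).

Both pieces are strictly increasing (slopes 3 and 8), so each is injective on its own interval.
The left piece maps (−∞, 4) onto (−∞, 0); the right piece maps [4, ∞) onto [5, ∞).
The images leave a gap (0 has no preimage), so φ is not surjective, hence not bijective.
Because the two images are disjoint, no x < 4 has φ(x) = φ(4), so we compute φ⁻¹(14): 14 lies in [5, ∞), so solve 8x − 27 = 14: x = (14 + 27)/8 = 41/8.

41/8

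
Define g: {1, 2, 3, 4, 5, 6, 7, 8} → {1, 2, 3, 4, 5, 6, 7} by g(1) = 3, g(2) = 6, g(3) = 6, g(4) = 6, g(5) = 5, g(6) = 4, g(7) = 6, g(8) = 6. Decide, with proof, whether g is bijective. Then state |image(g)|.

g(2) = 6 = g(3) with 2 ≠ 3, so g is not injective, hence not bijective.
The image of g is {3, 4, 5, 6}, which has 4 elements.

4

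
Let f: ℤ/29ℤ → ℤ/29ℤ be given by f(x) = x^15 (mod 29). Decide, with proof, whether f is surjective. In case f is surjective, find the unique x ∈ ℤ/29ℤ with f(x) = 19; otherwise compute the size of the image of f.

Since 29 is prime, the nonzero elements of ℤ/29ℤ form a cyclic group of order 28.
As gcd(15, 28) = 1, raising to the 15th power is a bijection on this group: if s^15 ≡ t^15 then (st^{−1})^15 = 1, and the only element of order dividing gcd(15, 28) = 1 is 1, so s = t.
With f(0) = 0 this makes f injective on all of ℤ/29ℤ, hence bijective (finite equal-size domain and codomain). In particular f is surjective.
Since f is surjective, we find the preimage of 19. The inverse of x ↦ x^15 on (ℤ/29ℤ)^× is x ↦ x^15, because 15·15 = 225 = 8·28 + 1 ≡ 1 (mod 28) and x^{28} = 1 for x ≠ 0 (Fermat). So f⁻¹(19) = 19^15 mod 29.
Repeated squaring mod 29: 19^1 ≡ 19, 19^2 ≡ 19² = 361 ≡ 13, 19^4 ≡ 13² = 169 ≡ 24, 19^8 ≡ 24² = 576 ≡ 25. Since 15 = 8 + 4 + 2 + 1, 19^15 ≡ 25·24·13·19: 25·24 = 600 ≡ 20, then 20·13 = 260 ≡ 28, then 28·19 = 532 ≡ 10. So 19^15 ≡ 10 (mod 29).
Hence f⁻¹(19) = 10.

10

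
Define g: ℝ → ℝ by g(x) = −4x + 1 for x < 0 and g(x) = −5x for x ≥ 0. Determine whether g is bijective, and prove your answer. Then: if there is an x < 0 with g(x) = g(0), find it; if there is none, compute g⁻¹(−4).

Both pieces are strictly decreasing (slopes −4 and −5), so each is injective on its own interval.
The left piece maps (−∞, 0) onto (1, ∞); the right piece maps [0, ∞) onto (−∞, 0].
The images leave a gap (1 has no preimage), so g is not surjective, hence not bijective.
Because the two images are disjoint, no x < 0 has g(x) = g(0), so we compute g⁻¹(−4): −4 lies in (−∞, 0], so solve −5x = −4: x = (−4 − 0)/(−5) = 4/5.

4/5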